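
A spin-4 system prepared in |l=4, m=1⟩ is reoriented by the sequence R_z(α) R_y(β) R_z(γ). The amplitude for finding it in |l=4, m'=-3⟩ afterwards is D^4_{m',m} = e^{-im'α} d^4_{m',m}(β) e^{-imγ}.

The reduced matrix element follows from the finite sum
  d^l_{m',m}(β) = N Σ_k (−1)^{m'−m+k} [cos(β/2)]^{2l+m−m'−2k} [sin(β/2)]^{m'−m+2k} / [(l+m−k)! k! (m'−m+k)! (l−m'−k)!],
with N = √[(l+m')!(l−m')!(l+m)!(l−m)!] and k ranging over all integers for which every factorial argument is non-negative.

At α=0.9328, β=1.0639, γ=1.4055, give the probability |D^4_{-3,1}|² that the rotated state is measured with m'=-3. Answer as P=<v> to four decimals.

D^4_{-3,1}(0.9328,1.0639,1.4055) = e^{-i·-3·0.9328}·d^4_{-3,1}(1.0639)·e^{-i·1·1.4055}. Compute d first:
Half-angle: c=0.861820, s=0.507215. N=√(1·5040·120·6)=1904.940944
Admissible k: 4..5 (factorial args all ≥0)
  k=4: (−1)^0·1904.9409/(144)·0.8618^4·0.5072^4 = +0.483006
  k=5: (−1)^1·1904.9409/(240)·0.8618^2·0.5072^6 = -0.100382
d^4_{-3,1}(1.0639) = +0.483006 -0.100382 = +0.382624
|D^4_{-3,1}|² = |d^4_{-3,1}(β)|² = (+0.382624)² = 0.146401 (the z-rotation phases have unit modulus)

P=0.1464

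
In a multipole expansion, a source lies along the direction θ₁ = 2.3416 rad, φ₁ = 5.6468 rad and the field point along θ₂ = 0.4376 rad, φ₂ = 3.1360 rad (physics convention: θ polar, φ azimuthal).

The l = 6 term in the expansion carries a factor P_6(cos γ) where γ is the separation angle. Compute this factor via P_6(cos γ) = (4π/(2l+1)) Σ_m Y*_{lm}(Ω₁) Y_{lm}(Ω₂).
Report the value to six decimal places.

Expand P_6 via completeness: Σ_{m} conj(Y_{6,m}) at Ω₁ times Y_{6,m} at Ω₂ —
  term(m=-6) = -0.00015 + 0.00011j   from Y*(Ω₁)=-0.05132 + 0.04122j, Y(Ω₂)=0.00280 + 0.00009j
  term(m=-5) = -0.00459 + 0.00006j   from Y*(Ω₁)=0.22130 - 0.00893j, Y(Ω₂)=-0.02071 - 0.00058j
  term(m=-4) = -0.03084 - 0.02195j   from Y*(Ω₁)=-0.33929 - 0.23016j, Y(Ω₂)=0.09231 + 0.00207j
  term(m=-3) = -0.03351 - 0.10058j   from Y*(Ω₁)=0.13010 + 0.36971j, Y(Ω₂)=-0.27046 - 0.00454j
  term(m=-2) = 0.00096 - 0.00301j   from Y*(Ω₁)=0.00188 - 0.00611j, Y(Ω₂)=0.49387 + 0.00552j
  term(m=-1) = -0.12212 + 0.08919j   from Y*(Ω₁)=0.29588 - 0.21864j, Y(Ω₂)=-0.41104 - 0.00230j
  term(m=+0) = 0.02457 + 0.00000j   from Y*(Ω₁)=-0.11651 + 0.00000j, Y(Ω₂)=-0.21086 + 0.00000j
  term(m=+1) = -0.12212 - 0.08919j   from Y*(Ω₁)=-0.29588 - 0.21864j, Y(Ω₂)=0.41104 - 0.00230j
  term(m=+2) = 0.00096 + 0.00301j   from Y*(Ω₁)=0.00188 + 0.00611j, Y(Ω₂)=0.49387 - 0.00552j
  term(m=+3) = -0.03351 + 0.10058j   from Y*(Ω₁)=-0.13010 + 0.36971j, Y(Ω₂)=0.27046 - 0.00454j
  term(m=+4) = -0.03084 + 0.02195j   from Y*(Ω₁)=-0.33929 + 0.23016j, Y(Ω₂)=0.09231 - 0.00207j
  term(m=+5) = -0.00459 - 0.00006j   from Y*(Ω₁)=-0.22130 - 0.00893j, Y(Ω₂)=0.02071 - 0.00058j
  term(m=+6) = -0.00015 - 0.00011j   from Y*(Ω₁)=-0.05132 - 0.04122j, Y(Ω₂)=0.00280 - 0.00009j
Σ over m = -0.35592 - 0.00000j; ×(4π/13) → -0.34405 - 0.00000j. Real part: -0.344049

-0.344049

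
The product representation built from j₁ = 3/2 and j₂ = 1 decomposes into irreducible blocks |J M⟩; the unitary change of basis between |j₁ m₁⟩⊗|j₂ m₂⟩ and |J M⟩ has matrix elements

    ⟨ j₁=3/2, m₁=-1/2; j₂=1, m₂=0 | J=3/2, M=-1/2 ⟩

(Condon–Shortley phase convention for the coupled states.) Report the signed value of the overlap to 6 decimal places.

j₁+j₂−J=1  J+j₁−j₂=2  J−j₁+j₂=1  j₁+j₂+J+1=5
(j₁±m₁, j₂±m₂, J±M) = (1,2,1,1,1,2)
P² = 4/15
sum k=0..1:
  [0] +1/2 = 1/2
  [1] −1/1 = -1
S = -1/2
C² = P²·S² = 1/15 ; C = -0.258199

-0.258199  (= −√(1/15))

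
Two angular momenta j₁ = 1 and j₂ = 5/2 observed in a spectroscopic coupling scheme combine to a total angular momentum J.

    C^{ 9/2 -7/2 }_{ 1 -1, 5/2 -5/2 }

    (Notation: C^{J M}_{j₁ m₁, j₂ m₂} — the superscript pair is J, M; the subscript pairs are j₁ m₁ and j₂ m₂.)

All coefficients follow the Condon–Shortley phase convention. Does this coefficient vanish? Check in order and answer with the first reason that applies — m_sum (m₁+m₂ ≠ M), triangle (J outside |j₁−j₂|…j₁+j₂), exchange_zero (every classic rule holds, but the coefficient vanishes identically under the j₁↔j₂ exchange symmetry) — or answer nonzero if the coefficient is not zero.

m-sum: m₁+m₂ = -1+(-5/2) = -7/2, M = -7/2  ✓
triangle: need |j₁−j₂| ≤ J ≤ j₁+j₂, i.e. J ∈ [3/2, 7/2]; J = 9/2 is outside ✗ ⇒ coefficient is 0

triangle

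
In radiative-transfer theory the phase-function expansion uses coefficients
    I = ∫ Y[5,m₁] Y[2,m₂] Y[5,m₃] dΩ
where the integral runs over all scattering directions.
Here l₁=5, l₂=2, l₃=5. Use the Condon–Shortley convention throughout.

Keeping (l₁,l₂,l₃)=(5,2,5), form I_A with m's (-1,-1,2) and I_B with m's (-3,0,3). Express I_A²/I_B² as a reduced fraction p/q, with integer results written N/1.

42/1

l's match ⇒ only the (l;m) 3-j factors differ between A and B.
A: triangle coeff Δ(5,2,5) = 1/38610; Σ_t [0,1]: t=0:+1/2880 t=1:−1/1440 = -1/2880; (3j)²=7/715 [(5 2 5; -1 -1 2)], sign=+1
B: triangle coeff Δ(5,2,5) = 1/38610; Σ_t [0,2]: t=0:+1/161280 t=1:−1/5040 t=2:+1/5760 = -1/53760; (3j)²=1/4290 [(5 2 5; -3 0 3)], sign=-1
I_A²/I_B² = (7/715)/(1/4290) = 42/1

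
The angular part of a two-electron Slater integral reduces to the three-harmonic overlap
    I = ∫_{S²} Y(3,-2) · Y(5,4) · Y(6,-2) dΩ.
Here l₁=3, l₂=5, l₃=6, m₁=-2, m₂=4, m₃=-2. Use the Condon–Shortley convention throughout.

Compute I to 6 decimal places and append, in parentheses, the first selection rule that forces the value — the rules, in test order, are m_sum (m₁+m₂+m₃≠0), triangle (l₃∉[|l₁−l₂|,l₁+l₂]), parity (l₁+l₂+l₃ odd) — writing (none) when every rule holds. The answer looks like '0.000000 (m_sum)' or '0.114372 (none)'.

m-sum 0 ✓  L=14 even ✓  2≤6≤8 ✓
Π(2lᵢ+1) = 7×11×13 = 1001
triangle coeff Δ(3,5,6) = 1/675675
Σ_t [0,2]: t=0:+1/8640 t=1:−1/2304 t=2:+1/8640 = -7/34560
(3j)²=7/429 [(3 5 6; 0 0 0)], sign=-1
Σ_t [1,2]: t=1:−1/967680 t=2:+1/60480 = 1/64512
(3j)²=15/1001 [(3 5 6; -2 4 -2)], sign=+1
⇒ 4πI² = 35/143
I = (-1)√(35/143/(4π)) = -0.13956004
No selection rule forces the value: the integral is nonzero (none).

-0.139560 (none)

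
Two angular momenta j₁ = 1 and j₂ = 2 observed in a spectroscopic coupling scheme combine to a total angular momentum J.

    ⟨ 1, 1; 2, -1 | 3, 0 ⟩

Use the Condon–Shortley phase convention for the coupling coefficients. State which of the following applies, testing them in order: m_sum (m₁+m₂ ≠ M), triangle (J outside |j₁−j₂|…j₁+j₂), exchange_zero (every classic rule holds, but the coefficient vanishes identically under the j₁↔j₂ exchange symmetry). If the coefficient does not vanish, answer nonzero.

nonzero

m-sum: m₁+m₂ = 1+(-1) = 0, M = 0  ✓
triangle: |j₁−j₂| = 1 ≤ J = 3 ≤ j₁+j₂ = 3  ✓
exchange: j₁≠j₂ or m₁≠m₂ — the exchange symmetry imposes no constraint here
value check: CG = +√(1/5) = +0.447214 ≠ 0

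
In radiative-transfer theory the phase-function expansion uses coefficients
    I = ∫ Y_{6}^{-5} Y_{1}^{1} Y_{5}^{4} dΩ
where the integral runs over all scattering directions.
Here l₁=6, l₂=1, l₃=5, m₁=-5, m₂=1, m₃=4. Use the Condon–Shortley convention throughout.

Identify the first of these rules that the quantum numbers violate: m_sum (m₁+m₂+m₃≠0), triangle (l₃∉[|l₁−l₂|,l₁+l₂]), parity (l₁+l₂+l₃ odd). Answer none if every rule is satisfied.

azimuthal sum: -5 + 1 + 4 = 0  ✓
5 ≤ 5 ≤ 7 (triangle on l)  ✓
L = 6 + 1 + 5 = 12 (even)  ✓

none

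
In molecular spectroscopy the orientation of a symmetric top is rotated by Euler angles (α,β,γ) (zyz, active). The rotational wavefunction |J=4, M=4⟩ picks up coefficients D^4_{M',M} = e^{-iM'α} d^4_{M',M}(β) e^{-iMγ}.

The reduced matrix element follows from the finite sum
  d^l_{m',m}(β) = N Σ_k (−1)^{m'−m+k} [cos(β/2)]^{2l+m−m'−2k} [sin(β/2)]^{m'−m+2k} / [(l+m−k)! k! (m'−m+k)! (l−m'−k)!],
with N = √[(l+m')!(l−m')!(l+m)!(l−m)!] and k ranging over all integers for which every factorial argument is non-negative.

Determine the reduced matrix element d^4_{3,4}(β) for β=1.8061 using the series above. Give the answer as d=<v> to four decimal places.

d^4_{3,4}(β=1.8061) via the finite sum:
c=cos(1.806100/2)=0.619218, s=sin(1.806100/2)=0.785219; N=√[5040·1·40320·1]=14255.272709
k: max(0,(4)−(3))=1 … min(4+(4),4−(3))=1
  k=1: (−1)^0·14255.2727/(5040)·0.6192^7·0.7852^1 = +0.077525
d^4_{3,4}(1.8061) = +0.077525

d=0.0775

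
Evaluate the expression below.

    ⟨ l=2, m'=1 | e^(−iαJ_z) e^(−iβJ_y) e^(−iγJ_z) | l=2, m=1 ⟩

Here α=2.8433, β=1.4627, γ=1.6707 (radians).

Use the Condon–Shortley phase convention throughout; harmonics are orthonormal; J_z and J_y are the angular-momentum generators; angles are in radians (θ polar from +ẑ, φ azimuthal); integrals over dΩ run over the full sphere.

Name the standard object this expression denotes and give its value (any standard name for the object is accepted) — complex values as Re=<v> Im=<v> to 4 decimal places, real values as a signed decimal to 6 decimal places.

This is a Wigner D-matrix element — the rotation-matrix element ⟨l m'| R(α,β,γ) |l m⟩ in the angular-momentum basis.
Split into d^2_{1,1}(β=1.4627) × two z-phases.
c=cos(1.462700/2)=0.744273, s=sin(1.462700/2)=0.667875; N=√[6·1·6·1]=6.000000
The bounds max(0,m−m')=0 and min(l+m,l−m')=1 give 2 terms
  k=0: (−1)^0·6.0000/(6)·0.7443^4·0.6679^0 = +0.306853
  k=1: (−1)^1·6.0000/(2)·0.7443^2·0.6679^2 = -0.741270
d^2_{1,1}(1.4627) = +0.306853 -0.741270 = -0.434418
Phases: e^{-i·(1)·2.8433}=-0.955840-0.293889i, e^{-i·(1)·1.6707}=-0.099738-0.995014i ⇒ D=+0.085619-0.425897i

Wigner D-matrix element, Re=0.0856 Im=-0.4259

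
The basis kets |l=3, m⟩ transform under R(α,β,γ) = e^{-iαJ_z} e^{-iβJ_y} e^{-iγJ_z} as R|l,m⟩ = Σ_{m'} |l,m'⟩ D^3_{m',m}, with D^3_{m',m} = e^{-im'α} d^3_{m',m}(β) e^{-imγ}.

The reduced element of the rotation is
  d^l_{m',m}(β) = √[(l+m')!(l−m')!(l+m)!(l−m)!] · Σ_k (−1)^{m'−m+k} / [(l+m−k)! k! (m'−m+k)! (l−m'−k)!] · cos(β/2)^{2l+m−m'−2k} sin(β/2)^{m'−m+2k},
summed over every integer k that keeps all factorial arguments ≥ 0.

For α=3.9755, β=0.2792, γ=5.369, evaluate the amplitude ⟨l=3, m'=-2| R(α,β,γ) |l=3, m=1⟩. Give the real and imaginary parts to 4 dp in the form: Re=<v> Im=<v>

Split into d^3_{-2,1}(β=0.2792) × two z-phases.
Half-angle: c=0.990272, s=0.139147. N=√(1·120·24·2)=75.894664
Admissible k: 3..4 (factorial args all ≥0)
  k=3: (−1)^0·75.8947/(12)·0.9903^3·0.1391^3 = +0.016547
  k=4: (−1)^1·75.8947/(24)·0.9903^1·0.1391^5 = -0.000163
d^3_{-2,1}(0.2792) = +0.016547 -0.000163 = +0.016383
Phases: e^{-i·(-2)·3.9755}=-0.096866+0.995297i, e^{-i·(1)·5.3690}=+0.610436+0.792066i ⇒ D=-0.013885+0.008697i

Re=-0.0139 Im=0.0087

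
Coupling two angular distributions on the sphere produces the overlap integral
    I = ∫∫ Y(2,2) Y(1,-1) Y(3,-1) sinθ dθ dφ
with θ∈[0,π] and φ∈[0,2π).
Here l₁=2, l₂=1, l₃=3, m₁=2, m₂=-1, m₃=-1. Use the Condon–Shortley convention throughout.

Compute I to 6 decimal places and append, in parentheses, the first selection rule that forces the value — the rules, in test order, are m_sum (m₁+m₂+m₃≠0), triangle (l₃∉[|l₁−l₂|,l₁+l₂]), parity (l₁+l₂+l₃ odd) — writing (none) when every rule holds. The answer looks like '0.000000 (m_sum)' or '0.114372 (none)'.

-0.082589 (none)

Checks pass: Σm=0; 6 even; l₃=3∈[1,3].
(2·2+1)(2·1+1)(2·3+1) = 105
Δ: 0! 4! 2! / 7! → 1/105
sum: t=0:+1/4 = 1/4
3j²(2 1 3; 0 0 0) = Δ·Π!·Σ² = 3/35  (sign -1)
sum: t=0:+1/48 = 1/48
3j²(2 1 3; 2 -1 -1) = Δ·Π!·Σ² = 1/105  (sign +1)
combine: 4πI² = 105·3/35·1/105 = 3/35
take √, sign -1: I = -0.08258890
No selection rule forces the value: the integral is nonzero (none).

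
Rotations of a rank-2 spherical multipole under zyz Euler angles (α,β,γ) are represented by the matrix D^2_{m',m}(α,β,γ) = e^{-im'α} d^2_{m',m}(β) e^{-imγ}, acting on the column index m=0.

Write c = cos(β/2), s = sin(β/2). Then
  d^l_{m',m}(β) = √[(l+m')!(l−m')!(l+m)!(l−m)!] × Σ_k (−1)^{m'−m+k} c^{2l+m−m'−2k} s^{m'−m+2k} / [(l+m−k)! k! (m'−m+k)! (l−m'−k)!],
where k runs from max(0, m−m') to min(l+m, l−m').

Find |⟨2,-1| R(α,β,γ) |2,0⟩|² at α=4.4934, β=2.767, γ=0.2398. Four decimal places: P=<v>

D^2_{-1,0}(4.4934,2.7670,0.2398) = e^{-i·-1·4.4934}·d^2_{-1,0}(2.7670)·e^{-i·0·0.2398}. Compute d first:
With c≡cos(β/2)=0.186203 and s≡sin(β/2)=0.982511, N=[1·6·2·2]^{1/2}=4.898979
Admissible k: 1..2 (factorial args all ≥0)
  k=1: (−1)^0·4.8990/(2)·0.1862^3·0.9825^1 = +0.015537
  k=2: (−1)^1·4.8990/(2)·0.1862^1·0.9825^3 = -0.432589
d^2_{-1,0}(2.7670) = +0.015537 -0.432589 = -0.417052
|D^2_{-1,0}|² = |d^2_{-1,0}(β)|² = (-0.417052)² = 0.173932 (the z-rotation phases have unit modulus)

P=0.1739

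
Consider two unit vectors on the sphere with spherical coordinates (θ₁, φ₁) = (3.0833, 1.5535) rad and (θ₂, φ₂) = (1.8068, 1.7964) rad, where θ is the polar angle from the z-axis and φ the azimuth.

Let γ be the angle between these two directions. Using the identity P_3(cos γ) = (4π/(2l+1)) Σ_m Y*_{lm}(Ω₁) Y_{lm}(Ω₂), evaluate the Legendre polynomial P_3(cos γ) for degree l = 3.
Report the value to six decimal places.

-0.372634

Expand P_3 via completeness: Σ_{m} conj(Y_{3,m}) at Ω₁ times Y_{3,m} at Ω₂ —
  m=-3: (-0.000004-0.000082i) × (+0.240178+0.298951i) = +0.000024-0.000021i  (running Σ = +0.000024-0.000021i)
  m=-2: (+0.003461-0.000120i) × (+0.203288-0.098502i) = +0.000692-0.000365i  (running Σ = +0.000715-0.000386i)
  m=-1: (+0.001297+0.074983i) × (+0.051076+0.222541i) = -0.016620+0.004118i  (running Σ = -0.015905+0.003732i)
  m=0: (-0.738763-0.000000i) × (+0.237915+0.000000i) = -0.175763-0.000000i  (running Σ = -0.191668+0.003732i)
  m=1: (-0.001297+0.074983i) × (-0.051076+0.222541i) = -0.016620-0.004118i  (running Σ = -0.208288-0.000386i)
  m=2: (+0.003461+0.000120i) × (+0.203288+0.098502i) = +0.000692+0.000365i  (running Σ = -0.207597-0.000021i)
  m=3: (+0.000004-0.000082i) × (-0.240178+0.298951i) = +0.000024+0.000021i  (running Σ = -0.207573-0.000000i)
Σ over m = -0.207573-0.000000i; ×(4π/7) → -0.372634-0.000000i. Real part: -0.372634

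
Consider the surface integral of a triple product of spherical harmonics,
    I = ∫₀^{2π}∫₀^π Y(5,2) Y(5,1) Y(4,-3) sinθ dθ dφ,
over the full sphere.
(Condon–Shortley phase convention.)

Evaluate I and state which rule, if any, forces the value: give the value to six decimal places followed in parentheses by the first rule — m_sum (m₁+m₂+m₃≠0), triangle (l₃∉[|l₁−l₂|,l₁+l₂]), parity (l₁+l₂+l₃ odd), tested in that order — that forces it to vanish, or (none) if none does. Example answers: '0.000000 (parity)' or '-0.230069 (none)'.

m-sum 0 ✓  L=14 even ✓  0≤4≤10 ✓
Π(2lᵢ+1) = 11×11×9 = 1089
triangle coeff Δ(5,5,4) = 1/3153150
Σ_t [1,5]: t=1:−1/69120 t=2:+1/1728 t=3:−1/576 t=4:+1/1728 t=5:−1/69120 = -7/11520
(3j)²=2/143 [(5 5 4; 0 0 0)], sign=-1
Σ_t [2,3]: t=2:+1/6912 t=3:−1/5184 = -1/20736
(3j)²=5/2574 [(5 5 4; 2 1 -3)], sign=+1
⇒ 4πI² = 5/169
I = (-1)√(5/169/(4π)) = -0.04852178
No selection rule forces the value: the integral is nonzero (none).

-0.048522 (none)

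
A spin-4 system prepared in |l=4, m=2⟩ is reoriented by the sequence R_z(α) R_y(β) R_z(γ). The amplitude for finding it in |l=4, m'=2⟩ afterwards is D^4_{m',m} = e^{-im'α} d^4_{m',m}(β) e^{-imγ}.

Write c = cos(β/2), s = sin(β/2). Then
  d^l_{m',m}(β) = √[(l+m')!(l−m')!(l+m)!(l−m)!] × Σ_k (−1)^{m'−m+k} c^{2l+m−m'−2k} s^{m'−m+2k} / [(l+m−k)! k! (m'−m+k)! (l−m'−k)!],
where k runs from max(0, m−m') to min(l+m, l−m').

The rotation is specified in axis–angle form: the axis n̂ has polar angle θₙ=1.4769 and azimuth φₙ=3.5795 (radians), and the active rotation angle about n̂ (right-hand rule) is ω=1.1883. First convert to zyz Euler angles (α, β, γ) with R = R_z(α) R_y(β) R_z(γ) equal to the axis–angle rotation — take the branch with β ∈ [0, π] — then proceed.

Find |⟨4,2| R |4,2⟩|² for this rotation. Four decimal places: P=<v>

P=0.0946

Axis–angle → zyz. n̂ = (sinθₙcosφₙ, sinθₙsinφₙ, cosθₙ) = (-0.901652, -0.422177, +0.093758), ω = 1.1883.
R = I cosω + sinω [n̂]ₓ + (1−cosω) n̂n̂ᵀ gives
  R = [+0.882780, +0.151598, -0.444654; +0.325564, +0.484948, +0.811686; +0.338684, -0.861303, +0.378747]
β = atan2(√(R₁₃²+R₂₃²), R₃₃) = 1.182354; α = atan2(R₂₃, R₁₃) mod 2π = 2.071961; γ = atan2(R₃₂, −R₃₁) mod 2π = 4.337739
D^4_{2,2}(2.0720,1.1824,4.3377) = e^{-i·2·2.0720}·d^4_{2,2}(1.1824)·e^{-i·2·4.3377}. Compute d first:
c=cos(1.182354/2)=0.830285, s=sin(1.182354/2)=0.557339; N=√[720·2·720·2]=1440.000000
k: max(0,(2)−(2))=0 … min(4+(2),4−(2))=2
  k=0: (−1)^0·1440.0000/(1440)·0.8303^8·0.5573^0 = +0.225849
  k=1: (−1)^1·1440.0000/(120)·0.8303^6·0.5573^2 = -1.221191
  k=2: (−1)^2·1440.0000/(96)·0.8303^4·0.5573^4 = +0.687824
d^4_{2,2}(1.1824) = +0.225849 -1.221191 +0.687824 = -0.307518
|D^4_{2,2}|² = |d^4_{2,2}(β)|² = (-0.307518)² = 0.094567 (the z-rotation phases have unit modulus)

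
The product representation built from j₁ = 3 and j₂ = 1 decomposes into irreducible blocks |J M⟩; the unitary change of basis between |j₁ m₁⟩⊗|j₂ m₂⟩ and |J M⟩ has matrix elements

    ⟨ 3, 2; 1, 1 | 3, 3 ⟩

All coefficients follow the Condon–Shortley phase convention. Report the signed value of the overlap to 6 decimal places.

−√(1/4) = -0.500000

√[7·1!5!1!/8! · 5!1!2!0!6!0!] = √(3600)
  +(−1)^1/∏(1,0,0,1,5,0)! = -1/120  (running -1/120)
⟨..|..⟩ = √(3600)·(-1/120) = -0.500000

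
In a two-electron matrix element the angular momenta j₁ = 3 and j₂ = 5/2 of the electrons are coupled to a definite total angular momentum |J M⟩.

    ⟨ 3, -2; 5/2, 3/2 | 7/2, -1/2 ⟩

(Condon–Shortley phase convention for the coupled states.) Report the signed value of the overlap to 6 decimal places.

+0.563436  (= +√(20/63))

j₁+j₂−J=2  J+j₁−j₂=4  J−j₁+j₂=3  j₁+j₂+J+1=10
(j₁±m₁, j₂±m₂, J±M) = (1,5,4,1,3,4)
P² = 9216/35
sum k=1..2:
  [1] −1/144 = -1/144
  [2] +1/24 = 1/24
S = 5/144
C² = P²·S² = 20/63 ; C = +0.563436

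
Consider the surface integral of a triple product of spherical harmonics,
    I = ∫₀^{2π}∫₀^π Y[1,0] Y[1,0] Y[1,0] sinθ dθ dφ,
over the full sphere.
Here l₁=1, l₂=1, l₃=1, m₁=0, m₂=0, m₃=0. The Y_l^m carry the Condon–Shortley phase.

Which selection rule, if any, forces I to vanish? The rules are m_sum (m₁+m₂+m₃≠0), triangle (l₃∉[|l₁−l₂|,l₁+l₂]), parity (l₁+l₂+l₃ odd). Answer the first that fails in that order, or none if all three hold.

azimuthal sum: 0 + 0 + 0 = 0  ✓
0 ≤ 1 ≤ 2 (triangle on l)  ✓
L = 1 + 1 + 1 = 3 (odd)  ✗

parity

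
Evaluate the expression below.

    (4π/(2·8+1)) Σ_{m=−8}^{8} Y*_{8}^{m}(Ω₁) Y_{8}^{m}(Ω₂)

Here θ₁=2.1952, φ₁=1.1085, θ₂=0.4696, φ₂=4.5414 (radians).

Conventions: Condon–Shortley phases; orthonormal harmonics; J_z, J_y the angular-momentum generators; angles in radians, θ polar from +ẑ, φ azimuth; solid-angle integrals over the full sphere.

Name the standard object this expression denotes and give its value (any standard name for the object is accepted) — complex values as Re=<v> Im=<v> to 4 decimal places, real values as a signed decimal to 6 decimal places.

Legendre polynomial (addition theorem), -0.362992

This sum is the spherical-harmonic addition theorem: it equals the Legendre polynomial P_l(cos γ) of the angle γ between the two directions.
Summing Y*_{l m}(θ₁,φ₁)·Y_{l m}(θ₂,φ₂) over m ∈ [−8, 8]; prefactor 4π/(2·8+1) = 0.739198:
  [-8]  conj(Y_{8,-8})(Ω₁) = -0.082141+0.051130i ; Y_{8,-8}(Ω₂) = +0.000183+0.000888i ; Δ = -0.000060-0.000064i
  [-7]  conj(Y_{8,-7})(Ω₁) = -0.026310-0.277633i ; Y_{8,-7}(Ω₂) = +0.006651-0.002610i ; Δ = -0.000899-0.001778i
  [-6]  conj(Y_{8,-6})(Ω₁) = +0.413354+0.159287i ; Y_{8,-6}(Ω₂) = -0.018310-0.030211i ; Δ = -0.002756-0.015404i
  [-5]  conj(Y_{8,-5})(Ω₁) = -0.262255+0.239793i ; Y_{8,-5}(Ω₂) = -0.092703+0.080629i ; Δ = +0.004978-0.043375i
  [-4]  conj(Y_{8,-4})(Ω₁) = +0.011823+0.041366i ; Y_{8,-4}(Ω₂) = +0.235622+0.192085i ; Δ = -0.005160+0.012018i
  [-3]  conj(Y_{8,-3})(Ω₁) = -0.356718-0.066353i ; Y_{8,-3}(Ω₂) = +0.247503-0.439411i ; Δ = -0.117445+0.140323i
  [-2]  conj(Y_{8,-2})(Ω₁) = +0.091574-0.121413i ; Y_{8,-2}(Ω₂) = -0.418409-0.148938i ; Δ = -0.056398+0.037162i
  [-1]  conj(Y_{8,-1})(Ω₁) = -0.133769-0.268444i ; Y_{8,-1}(Ω₂) = +0.012129-0.070239i ; Δ = -0.020478+0.006140i
  [+0]  conj(Y_{8,0})(Ω₁) = +0.200888-0.000000i ; Y_{8,0}(Ω₂) = -0.471022+0.000000i ; Δ = -0.094623+0.000000i
  [+1]  conj(Y_{8,1})(Ω₁) = +0.133769-0.268444i ; Y_{8,1}(Ω₂) = -0.012129-0.070239i ; Δ = -0.020478-0.006140i
  [+2]  conj(Y_{8,2})(Ω₁) = +0.091574+0.121413i ; Y_{8,2}(Ω₂) = -0.418409+0.148938i ; Δ = -0.056398-0.037162i
  [+3]  conj(Y_{8,3})(Ω₁) = +0.356718-0.066353i ; Y_{8,3}(Ω₂) = -0.247503-0.439411i ; Δ = -0.117445-0.140323i
  [+4]  conj(Y_{8,4})(Ω₁) = +0.011823-0.041366i ; Y_{8,4}(Ω₂) = +0.235622-0.192085i ; Δ = -0.005160-0.012018i
  [+5]  conj(Y_{8,5})(Ω₁) = +0.262255+0.239793i ; Y_{8,5}(Ω₂) = +0.092703+0.080629i ; Δ = +0.004978+0.043375i
  [+6]  conj(Y_{8,6})(Ω₁) = +0.413354-0.159287i ; Y_{8,6}(Ω₂) = -0.018310+0.030211i ; Δ = -0.002756+0.015404i
  [+7]  conj(Y_{8,7})(Ω₁) = +0.026310-0.277633i ; Y_{8,7}(Ω₂) = -0.006651-0.002610i ; Δ = -0.000899+0.001778i
  [+8]  conj(Y_{8,8})(Ω₁) = -0.082141-0.051130i ; Y_{8,8}(Ω₂) = +0.000183-0.000888i ; Δ = -0.000060+0.000064i
Total Σ_m = -0.491061+0.000000i. Multiply by 0.739198: -0.362992+0.000000i. P_8(cos γ) = -0.362992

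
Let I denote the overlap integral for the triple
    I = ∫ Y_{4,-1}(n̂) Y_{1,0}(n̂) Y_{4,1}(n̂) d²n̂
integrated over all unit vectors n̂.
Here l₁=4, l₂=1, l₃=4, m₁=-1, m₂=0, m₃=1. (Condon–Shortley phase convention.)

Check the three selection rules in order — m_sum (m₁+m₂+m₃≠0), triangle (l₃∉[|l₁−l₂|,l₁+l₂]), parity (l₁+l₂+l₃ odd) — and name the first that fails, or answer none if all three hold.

parity

azimuthal sum: -1 + 0 + 1 = 0  ✓
3 ≤ 4 ≤ 5 (triangle on l)  ✓
L = 4 + 1 + 4 = 9 (odd)  ✗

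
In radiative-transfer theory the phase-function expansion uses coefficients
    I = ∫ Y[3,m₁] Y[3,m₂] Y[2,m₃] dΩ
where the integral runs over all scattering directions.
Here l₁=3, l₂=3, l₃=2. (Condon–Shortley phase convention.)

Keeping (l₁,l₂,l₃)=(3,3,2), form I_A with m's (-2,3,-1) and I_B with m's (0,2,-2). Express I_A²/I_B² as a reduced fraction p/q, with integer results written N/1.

5/4

Same 3,3,2: normalisation and zero-m 3j drop out of the ratio.
A: Δ: 4! 2! 2! / 9! → 1/3780; sum: t=4:+1/48 = 1/48; 3j²(3 3 2; -2 3 -1) = Δ·Π!·Σ² = 5/84  (sign -1)
B: Δ: 4! 2! 2! / 9! → 1/3780; sum: t=3:−1/24 = -1/24; 3j²(3 3 2; 0 2 -2) = Δ·Π!·Σ² = 1/21  (sign -1)
I_A²/I_B² = (5/84)/(1/21) = 5/4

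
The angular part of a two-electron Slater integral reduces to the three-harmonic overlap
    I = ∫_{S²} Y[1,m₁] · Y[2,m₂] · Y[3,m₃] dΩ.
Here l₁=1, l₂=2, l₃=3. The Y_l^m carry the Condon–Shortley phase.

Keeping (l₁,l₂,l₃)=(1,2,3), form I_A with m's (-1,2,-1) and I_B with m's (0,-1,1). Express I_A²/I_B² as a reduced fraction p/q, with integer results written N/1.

1/8

Same 1,2,3: normalisation and zero-m 3j drop out of the ratio.
A: Δ: 0! 2! 4! / 7! → 1/105; sum: t=0:+1/48 = 1/48; 3j²(1 2 3; -1 2 -1) = Δ·Π!·Σ² = 1/105  (sign +1)
B: Δ: 0! 2! 4! / 7! → 1/105; sum: t=0:+1/6 = 1/6; 3j²(1 2 3; 0 -1 1) = Δ·Π!·Σ² = 8/105  (sign +1)
I_A²/I_B² = (1/105)/(8/105) = 1/8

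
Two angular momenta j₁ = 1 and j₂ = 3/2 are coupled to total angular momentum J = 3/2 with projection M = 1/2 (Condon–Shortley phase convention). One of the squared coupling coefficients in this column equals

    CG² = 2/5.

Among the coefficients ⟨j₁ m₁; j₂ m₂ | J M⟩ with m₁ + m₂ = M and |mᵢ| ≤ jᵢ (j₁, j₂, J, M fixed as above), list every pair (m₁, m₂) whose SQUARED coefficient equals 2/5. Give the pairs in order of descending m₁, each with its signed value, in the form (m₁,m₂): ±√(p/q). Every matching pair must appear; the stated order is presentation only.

(-1,3/2): −√(2/5)

Admissible pairs with m₁+m₂ = M = 1/2: (-1,3/2), (0,1/2), (1,-1/2)
  (m₁,m₂)=(1,-1/2): CG² = 8/15, CG = +√(8/15)
  (m₁,m₂)=(0,1/2): CG² = 1/15, CG = −√(1/15)
  (m₁,m₂)=(-1,3/2): CG² = 2/5, CG = −√(2/5)   ← matches the target
Pairs with CG² = 2/5: (-1,3/2): −√(2/5)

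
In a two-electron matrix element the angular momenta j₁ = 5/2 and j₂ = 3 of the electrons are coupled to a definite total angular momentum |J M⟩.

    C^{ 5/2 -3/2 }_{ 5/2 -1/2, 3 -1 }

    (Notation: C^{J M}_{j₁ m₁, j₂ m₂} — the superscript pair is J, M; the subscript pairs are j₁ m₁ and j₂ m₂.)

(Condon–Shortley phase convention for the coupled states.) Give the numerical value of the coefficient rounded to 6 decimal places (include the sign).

−√(1/35) ≈ -0.169031

j₁+j₂−J=3  J+j₁−j₂=2  J−j₁+j₂=3  j₁+j₂+J+1=9
(j₁±m₁, j₂±m₂, J±M) = (2,3,2,4,1,4)
P² = 576/35
sum k=1..2:
  [1] −1/8 = -1/8
  [2] +1/12 = 1/12
S = -1/24
C² = P²·S² = 1/35 ; C = -0.169031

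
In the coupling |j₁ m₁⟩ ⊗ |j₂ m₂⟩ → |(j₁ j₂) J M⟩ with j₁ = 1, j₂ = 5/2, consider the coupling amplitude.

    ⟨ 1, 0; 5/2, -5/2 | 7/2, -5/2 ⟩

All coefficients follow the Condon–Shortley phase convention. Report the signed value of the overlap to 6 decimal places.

j₁+j₂−J=0  J+j₁−j₂=2  J−j₁+j₂=5  j₁+j₂+J+1=8
(j₁±m₁, j₂±m₂, J±M) = (1,1,0,5,1,6)
P² = 28800/7
sum k=0..0:
  [0] +1/120 = 1/120
S = 1/120
C² = P²·S² = 2/7 ; C = +0.534522

+0.534522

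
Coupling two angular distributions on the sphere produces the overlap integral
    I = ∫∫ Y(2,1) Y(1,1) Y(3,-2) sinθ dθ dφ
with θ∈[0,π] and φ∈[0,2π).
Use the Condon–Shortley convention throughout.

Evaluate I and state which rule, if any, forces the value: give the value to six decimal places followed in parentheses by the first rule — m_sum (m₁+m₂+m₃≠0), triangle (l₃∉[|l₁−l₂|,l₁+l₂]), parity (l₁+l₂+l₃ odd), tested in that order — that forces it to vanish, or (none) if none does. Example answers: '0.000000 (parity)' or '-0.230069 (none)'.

0.261169 (none)

Rules hold: Σm=0, L=6 even, 1≤3≤3.
N = 5·3·7 = 105
Δ = 0!·4!·2!/7! = 1/105
Racah Σ t=0..0: t=0:+1/4 = 1/4
⇒ 3j(2 1 3; 0 0 0)² = 3/35, sgn -1
Racah Σ t=0..0: t=0:+1/12 = 1/12
⇒ 3j(2 1 3; 1 1 -2)² = 2/21, sgn -1
4πI² = N·(3j₀)²·(3jₘ)² = 6/7
I = +1·√(0.857143/4π) = 0.26116903
No selection rule forces the value: the integral is nonzero (none).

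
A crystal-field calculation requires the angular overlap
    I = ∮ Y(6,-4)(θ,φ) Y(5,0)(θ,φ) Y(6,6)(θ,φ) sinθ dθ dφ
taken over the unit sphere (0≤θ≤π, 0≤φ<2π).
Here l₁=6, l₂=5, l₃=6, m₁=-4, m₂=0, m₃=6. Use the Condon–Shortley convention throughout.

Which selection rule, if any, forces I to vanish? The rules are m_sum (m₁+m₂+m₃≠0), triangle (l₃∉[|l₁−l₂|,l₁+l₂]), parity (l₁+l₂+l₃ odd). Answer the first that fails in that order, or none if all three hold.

m_sum

azimuthal sum: -4 + 0 + 6 = 2  ✗
1 ≤ 6 ≤ 11 (triangle on l)
L = 6 + 5 + 6 = 17 (odd)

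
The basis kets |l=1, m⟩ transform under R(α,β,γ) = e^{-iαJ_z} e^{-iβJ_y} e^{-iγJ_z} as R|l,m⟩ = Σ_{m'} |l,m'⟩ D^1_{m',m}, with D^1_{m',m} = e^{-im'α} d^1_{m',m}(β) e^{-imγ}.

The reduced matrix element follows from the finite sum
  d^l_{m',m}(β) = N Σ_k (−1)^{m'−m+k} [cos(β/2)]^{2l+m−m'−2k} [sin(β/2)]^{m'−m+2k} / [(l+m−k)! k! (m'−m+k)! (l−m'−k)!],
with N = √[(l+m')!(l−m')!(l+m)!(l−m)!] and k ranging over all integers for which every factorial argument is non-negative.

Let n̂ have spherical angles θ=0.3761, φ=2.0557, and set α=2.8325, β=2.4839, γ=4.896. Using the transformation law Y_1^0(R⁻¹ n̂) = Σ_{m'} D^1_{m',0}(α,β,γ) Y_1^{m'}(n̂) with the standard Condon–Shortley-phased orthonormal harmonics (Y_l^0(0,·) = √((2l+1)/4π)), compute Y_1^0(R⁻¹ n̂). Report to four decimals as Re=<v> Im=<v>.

Need the full column D^1_{m',0} for m'=−1..1 at α=2.8325, β=2.4839, γ=4.8960.
cos(β/2)=0.322951, sin(β/2)=0.946416
d^1_{-1,0}: single k=1 term ⇒ +0.432249;  D = -0.411765+0.131488i
d^1_{0,0}: k∈[0..1] ⇒ +0.104298 -0.895702 = -0.791405;  D = -0.791405+0.000000i
d^1_{1,0}: single k=0 term ⇒ -0.432249;  D = +0.411765+0.131488i
Y_1^{m'}(θ=0.3761,φ=2.0557) and Σ D·Y over m':
  (-0.4118+0.1315i)·(-0.0592-0.1123i)  (-0.7914+0.0000i)·(+0.4545+0.0000i)  (+0.4118+0.1315i)·(+0.0592-0.1123i)
Y_1^0(R⁻¹ n̂) = -0.281419+0.000000i

Re=-0.2814 Im=0.0000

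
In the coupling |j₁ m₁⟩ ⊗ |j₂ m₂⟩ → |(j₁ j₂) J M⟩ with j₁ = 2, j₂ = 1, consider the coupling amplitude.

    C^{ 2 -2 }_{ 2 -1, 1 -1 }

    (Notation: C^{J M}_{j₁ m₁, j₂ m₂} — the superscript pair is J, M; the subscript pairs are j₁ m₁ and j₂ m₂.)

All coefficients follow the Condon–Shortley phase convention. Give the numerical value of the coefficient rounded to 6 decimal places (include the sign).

+√(1/3) = +0.577350

j₁+j₂−J=1  J+j₁−j₂=3  J−j₁+j₂=1  j₁+j₂+J+1=6
(j₁±m₁, j₂±m₂, J±M) = (1,3,0,2,0,4)
P² = 12
sum k=0..0:
  [0] +1/6 = 1/6
S = 1/6
C² = P²·S² = 1/3 ; C = +0.577350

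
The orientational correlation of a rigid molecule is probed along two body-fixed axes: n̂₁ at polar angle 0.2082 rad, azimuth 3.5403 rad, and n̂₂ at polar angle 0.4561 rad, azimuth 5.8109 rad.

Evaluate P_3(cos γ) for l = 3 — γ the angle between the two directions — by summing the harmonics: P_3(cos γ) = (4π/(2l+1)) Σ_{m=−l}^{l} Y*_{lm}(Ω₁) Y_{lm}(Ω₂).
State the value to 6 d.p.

Term-by-term m-sum for l=3 (normalisation 4π/7 = 1.795196):
  m=-3: Y*=-0.00135 - 0.00343j  Y=0.00547 + 0.03523j  product 0.00011 - 0.00007j
  m=-2: Y*=0.02984 + 0.03057j  Y=0.10432 + 0.14422j  product -0.00130 + 0.00749j
  m=-1: Y*=-0.23309 - 0.09820j  Y=0.38409 + 0.19621j  product -0.07026 - 0.08345j
  m=+0: Y*=0.65224 + 0.00000j  Y=0.34509 + 0.00000j  product 0.22508 + 0.00000j
  m=+1: Y*=0.23309 - 0.09820j  Y=-0.38409 + 0.19621j  product -0.07026 + 0.08345j
  m=+2: Y*=0.02984 - 0.03057j  Y=0.10432 - 0.14422j  product -0.00130 - 0.00749j
  m=+3: Y*=0.00135 - 0.00343j  Y=-0.00547 + 0.03523j  product 0.00011 + 0.00007j
Σ over m = 0.08219 + 0.00000j; ×(4π/7) → 0.14754 + 0.00000j. Real part: 0.147545

0.147545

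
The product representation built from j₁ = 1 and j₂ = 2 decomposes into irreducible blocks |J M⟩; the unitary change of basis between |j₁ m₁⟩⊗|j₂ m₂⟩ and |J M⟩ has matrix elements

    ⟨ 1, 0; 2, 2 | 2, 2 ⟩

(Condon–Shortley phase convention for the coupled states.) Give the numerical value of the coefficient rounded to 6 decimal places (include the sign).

−√(2/3) = -0.816497

j₁+j₂−J=1  J+j₁−j₂=1  J−j₁+j₂=3  j₁+j₂+J+1=6
(j₁±m₁, j₂±m₂, J±M) = (1,1,4,0,4,0)
P² = 24
sum k=1..1:
  [1] −1/6 = -1/6
S = -1/6
C² = P²·S² = 2/3 ; C = -0.816497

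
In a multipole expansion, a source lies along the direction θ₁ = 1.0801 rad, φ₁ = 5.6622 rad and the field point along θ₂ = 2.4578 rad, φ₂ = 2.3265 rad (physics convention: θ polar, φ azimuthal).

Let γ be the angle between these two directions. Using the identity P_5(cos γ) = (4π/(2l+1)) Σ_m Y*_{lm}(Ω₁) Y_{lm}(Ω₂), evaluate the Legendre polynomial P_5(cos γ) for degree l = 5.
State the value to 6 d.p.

Expand P_5 via completeness: Σ_{m} conj(Y_{5,m}) at Ω₁ times Y_{5,m} at Ω₂ —
  m=-5: Y*=(-0.247574, -0.009082)  Y=(0.027774, 0.037544)  product (-0.006535, -0.009547)
  m=-4: Y*=(-0.331269, -0.255855)  Y=(0.179937, 0.021474)  product (-0.054114, -0.053151)
  m=-3: Y*=(-0.068271, -0.226990)  Y=(0.294977, -0.246603)  product (-0.076115, -0.050121)
  m=-2: Y*=(-0.066972, 0.196275)  Y=(0.024981, -0.420134)  product (0.080789, 0.033040)
  m=-1: Y*=(-0.246603, 0.176419)  Y=(-0.023615, -0.025061)  product (0.010245, 0.002014)
  m=+0: Y*=(0.141200, -0.000000)  Y=(0.391176, 0.000000)  product (0.055234, 0.000000)
  m=+1: Y*=(0.246603, 0.176419)  Y=(0.023615, -0.025061)  product (0.010245, -0.002014)
  m=+2: Y*=(-0.066972, -0.196275)  Y=(0.024981, 0.420134)  product (0.080789, -0.033040)
  m=+3: Y*=(0.068271, -0.226990)  Y=(-0.294977, -0.246603)  product (-0.076115, 0.050121)
  m=+4: Y*=(-0.331269, 0.255855)  Y=(0.179937, -0.021474)  product (-0.054114, 0.053151)
  m=+5: Y*=(0.247574, -0.009082)  Y=(-0.027774, 0.037544)  product (-0.006535, 0.009547)
Total Σ_m = (-0.036227, -0.000000). Multiply by 1.142397: (-0.041386, -0.000000). P_5(cos γ) = -0.041386

-0.041386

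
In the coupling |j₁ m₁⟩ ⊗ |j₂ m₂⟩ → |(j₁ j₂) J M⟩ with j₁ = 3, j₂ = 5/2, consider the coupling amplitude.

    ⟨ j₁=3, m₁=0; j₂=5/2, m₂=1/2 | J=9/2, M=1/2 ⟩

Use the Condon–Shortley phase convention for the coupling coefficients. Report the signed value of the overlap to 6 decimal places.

j₁+j₂−J=1  J+j₁−j₂=5  J−j₁+j₂=4  j₁+j₂+J+1=11
(j₁±m₁, j₂±m₂, J±M) = (3,3,3,2,5,4)
P² = 69120/77
sum k=0..1:
  [0] +1/72 = 1/72
  [1] −1/48 = -1/48
S = -1/144
C² = P²·S² = 10/231 ; C = -0.208063

-0.208063  (= −√(10/231))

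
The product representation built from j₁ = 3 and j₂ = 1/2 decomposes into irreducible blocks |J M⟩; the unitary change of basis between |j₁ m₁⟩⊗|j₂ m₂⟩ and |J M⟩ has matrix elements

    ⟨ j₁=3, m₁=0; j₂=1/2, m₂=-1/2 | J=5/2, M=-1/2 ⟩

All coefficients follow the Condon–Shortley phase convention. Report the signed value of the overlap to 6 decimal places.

+0.654654  (= +√(3/7))

√[6·1!5!0!/7! · 3!3!0!1!2!3!] = √(432/7)
  +(−1)^0/∏(0,1,3,0,2,0)! = 1/12  (running 1/12)
⟨..|..⟩ = √(432/7)·(1/12) = +0.654654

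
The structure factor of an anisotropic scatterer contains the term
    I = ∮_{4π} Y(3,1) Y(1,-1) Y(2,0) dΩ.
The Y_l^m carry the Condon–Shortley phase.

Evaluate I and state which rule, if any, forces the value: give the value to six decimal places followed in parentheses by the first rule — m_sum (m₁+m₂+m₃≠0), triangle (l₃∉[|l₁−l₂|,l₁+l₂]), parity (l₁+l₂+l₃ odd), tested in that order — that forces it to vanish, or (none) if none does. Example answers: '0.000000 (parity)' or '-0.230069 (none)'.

Checks pass: Σm=0; 6 even; l₃=2∈[2,4].
(2·3+1)(2·1+1)(2·2+1) = 105
Δ: 2! 4! 0! / 7! → 1/105
sum: t=1:−1/4 = -1/4
3j²(3 1 2; 0 0 0) = Δ·Π!·Σ² = 3/35  (sign -1)
sum: t=0:+1/8 = 1/8
3j²(3 1 2; 1 -1 0) = Δ·Π!·Σ² = 2/35  (sign +1)
combine: 4πI² = 105·3/35·2/35 = 18/35
take √, sign -1: I = -0.20230066
No selection rule forces the value: the integral is nonzero (none).

-0.202301 (none)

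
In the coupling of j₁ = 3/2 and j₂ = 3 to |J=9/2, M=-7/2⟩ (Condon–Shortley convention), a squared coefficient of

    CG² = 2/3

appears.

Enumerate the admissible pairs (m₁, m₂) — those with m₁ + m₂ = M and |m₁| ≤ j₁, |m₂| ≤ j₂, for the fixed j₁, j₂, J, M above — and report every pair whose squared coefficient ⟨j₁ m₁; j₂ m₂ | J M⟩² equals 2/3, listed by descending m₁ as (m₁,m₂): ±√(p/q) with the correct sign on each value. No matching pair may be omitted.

Admissible pairs with m₁+m₂ = M = -7/2: (-3/2,-2), (-1/2,-3)
  (m₁,m₂)=(-1/2,-3): CG² = 1/3, CG = +√(1/3)
  (m₁,m₂)=(-3/2,-2): CG² = 2/3, CG = +√(2/3)   ← matches the target
Pairs with CG² = 2/3: (-3/2,-2): +√(2/3)

(-3/2,-2): +√(2/3)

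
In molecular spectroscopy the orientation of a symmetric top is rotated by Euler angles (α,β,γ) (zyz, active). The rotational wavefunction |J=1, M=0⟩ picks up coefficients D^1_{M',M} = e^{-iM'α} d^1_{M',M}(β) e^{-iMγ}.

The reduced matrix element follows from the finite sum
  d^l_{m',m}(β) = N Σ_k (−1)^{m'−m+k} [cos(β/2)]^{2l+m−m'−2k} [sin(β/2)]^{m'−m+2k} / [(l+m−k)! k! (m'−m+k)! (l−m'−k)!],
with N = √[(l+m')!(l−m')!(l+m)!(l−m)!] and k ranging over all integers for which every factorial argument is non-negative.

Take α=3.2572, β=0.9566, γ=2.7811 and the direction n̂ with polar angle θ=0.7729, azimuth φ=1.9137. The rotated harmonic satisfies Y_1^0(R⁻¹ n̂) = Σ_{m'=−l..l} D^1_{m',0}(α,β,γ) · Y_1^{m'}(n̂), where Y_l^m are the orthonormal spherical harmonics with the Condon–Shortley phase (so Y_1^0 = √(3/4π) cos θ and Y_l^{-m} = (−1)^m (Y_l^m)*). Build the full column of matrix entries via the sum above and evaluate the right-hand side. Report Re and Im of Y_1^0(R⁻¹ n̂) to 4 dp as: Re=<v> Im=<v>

Need the full column D^1_{m',0} for m'=−1..1 at α=3.2572, β=0.9566, γ=2.7811.
cos(β/2)=0.887779, sin(β/2)=0.460271
d^1_{-1,0}: single k=1 term ⇒ +0.577874;  D = -0.574016-0.066658i
d^1_{0,0}: k∈[0..1] ⇒ +0.788151 -0.211849 = +0.576302;  D = +0.576302+0.000000i
d^1_{1,0}: single k=0 term ⇒ -0.577874;  D = +0.574016-0.066658i
Y_1^{m'}(θ=0.7729,φ=1.9137) and Σ D·Y over m':
  (-0.5740-0.0667i)·(-0.0811-0.2272i)  (+0.5763+0.0000i)·(+0.3498+0.0000i)  (+0.5740-0.0667i)·(+0.0811-0.2272i)
Y_1^0(R⁻¹ n̂) = +0.264408+0.000000i

Re=0.2644 Im=0.0000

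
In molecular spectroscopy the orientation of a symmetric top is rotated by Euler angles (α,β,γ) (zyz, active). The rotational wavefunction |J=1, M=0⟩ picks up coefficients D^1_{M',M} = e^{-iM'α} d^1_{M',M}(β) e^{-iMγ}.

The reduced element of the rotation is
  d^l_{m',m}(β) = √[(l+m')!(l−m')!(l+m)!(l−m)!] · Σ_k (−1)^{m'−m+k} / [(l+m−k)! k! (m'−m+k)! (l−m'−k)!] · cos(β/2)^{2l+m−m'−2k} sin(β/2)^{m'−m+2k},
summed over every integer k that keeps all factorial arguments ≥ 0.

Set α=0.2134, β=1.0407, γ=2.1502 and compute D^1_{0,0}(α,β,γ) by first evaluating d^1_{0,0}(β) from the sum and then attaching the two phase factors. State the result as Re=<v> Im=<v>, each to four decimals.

D^1_{0,0}(0.2134,1.0407,2.1502) = e^{-i·0·0.2134}·d^1_{0,0}(1.0407)·e^{-i·0·2.1502}. Compute d first:
c=cos(1.040700/2)=0.867645, s=sin(1.040700/2)=0.497184; N=√[1·1·1·1]=1.000000
The bounds max(0,m−m')=0 and min(l+m,l−m')=1 give 2 terms
  k=0: (−1)^0·1.0000/(1)·0.8676^2·0.4972^0 = +0.752808
  k=1: (−1)^1·1.0000/(1)·0.8676^0·0.4972^2 = -0.247192
d^1_{0,0}(1.0407) = +0.752808 -0.247192 = +0.505616
D = (+1.000000+0.000000i)·(+0.505616)·(+1.000000+0.000000i) = +0.505616+0.000000i

Re=0.5056 Im=0.0000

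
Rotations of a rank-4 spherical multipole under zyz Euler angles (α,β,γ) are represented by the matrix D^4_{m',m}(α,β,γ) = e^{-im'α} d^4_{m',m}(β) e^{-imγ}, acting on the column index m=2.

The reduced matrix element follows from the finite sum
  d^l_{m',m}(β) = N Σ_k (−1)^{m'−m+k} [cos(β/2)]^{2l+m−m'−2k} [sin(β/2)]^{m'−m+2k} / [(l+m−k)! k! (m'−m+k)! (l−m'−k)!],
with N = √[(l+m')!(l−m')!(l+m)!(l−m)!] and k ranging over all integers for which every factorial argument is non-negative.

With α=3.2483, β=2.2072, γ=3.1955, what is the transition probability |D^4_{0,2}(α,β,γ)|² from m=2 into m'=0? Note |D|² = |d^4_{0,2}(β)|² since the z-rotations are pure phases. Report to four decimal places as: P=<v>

Split into d^4_{0,2}(β=2.2072) × two z-phases.
c=cos(2.207200/2)=0.450385, s=sin(2.207200/2)=0.892835; N=√[24·24·720·2]=910.735966
Admissible k: 2..4 (factorial args all ≥0)
  k=2: (−1)^0·910.7360/(96)·0.4504^6·0.8928^2 = +0.063120
  k=3: (−1)^1·910.7360/(36)·0.4504^4·0.8928^4 = -0.661468
  k=4: (−1)^2·910.7360/(96)·0.4504^2·0.8928^6 = +0.974798
d^4_{0,2}(2.2072) = +0.063120 -0.661468 +0.974798 = +0.376450
|D^4_{0,2}|² = |d^4_{0,2}(β)|² = (+0.376450)² = 0.141714 (the z-rotation phases have unit modulus)

P=0.1417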